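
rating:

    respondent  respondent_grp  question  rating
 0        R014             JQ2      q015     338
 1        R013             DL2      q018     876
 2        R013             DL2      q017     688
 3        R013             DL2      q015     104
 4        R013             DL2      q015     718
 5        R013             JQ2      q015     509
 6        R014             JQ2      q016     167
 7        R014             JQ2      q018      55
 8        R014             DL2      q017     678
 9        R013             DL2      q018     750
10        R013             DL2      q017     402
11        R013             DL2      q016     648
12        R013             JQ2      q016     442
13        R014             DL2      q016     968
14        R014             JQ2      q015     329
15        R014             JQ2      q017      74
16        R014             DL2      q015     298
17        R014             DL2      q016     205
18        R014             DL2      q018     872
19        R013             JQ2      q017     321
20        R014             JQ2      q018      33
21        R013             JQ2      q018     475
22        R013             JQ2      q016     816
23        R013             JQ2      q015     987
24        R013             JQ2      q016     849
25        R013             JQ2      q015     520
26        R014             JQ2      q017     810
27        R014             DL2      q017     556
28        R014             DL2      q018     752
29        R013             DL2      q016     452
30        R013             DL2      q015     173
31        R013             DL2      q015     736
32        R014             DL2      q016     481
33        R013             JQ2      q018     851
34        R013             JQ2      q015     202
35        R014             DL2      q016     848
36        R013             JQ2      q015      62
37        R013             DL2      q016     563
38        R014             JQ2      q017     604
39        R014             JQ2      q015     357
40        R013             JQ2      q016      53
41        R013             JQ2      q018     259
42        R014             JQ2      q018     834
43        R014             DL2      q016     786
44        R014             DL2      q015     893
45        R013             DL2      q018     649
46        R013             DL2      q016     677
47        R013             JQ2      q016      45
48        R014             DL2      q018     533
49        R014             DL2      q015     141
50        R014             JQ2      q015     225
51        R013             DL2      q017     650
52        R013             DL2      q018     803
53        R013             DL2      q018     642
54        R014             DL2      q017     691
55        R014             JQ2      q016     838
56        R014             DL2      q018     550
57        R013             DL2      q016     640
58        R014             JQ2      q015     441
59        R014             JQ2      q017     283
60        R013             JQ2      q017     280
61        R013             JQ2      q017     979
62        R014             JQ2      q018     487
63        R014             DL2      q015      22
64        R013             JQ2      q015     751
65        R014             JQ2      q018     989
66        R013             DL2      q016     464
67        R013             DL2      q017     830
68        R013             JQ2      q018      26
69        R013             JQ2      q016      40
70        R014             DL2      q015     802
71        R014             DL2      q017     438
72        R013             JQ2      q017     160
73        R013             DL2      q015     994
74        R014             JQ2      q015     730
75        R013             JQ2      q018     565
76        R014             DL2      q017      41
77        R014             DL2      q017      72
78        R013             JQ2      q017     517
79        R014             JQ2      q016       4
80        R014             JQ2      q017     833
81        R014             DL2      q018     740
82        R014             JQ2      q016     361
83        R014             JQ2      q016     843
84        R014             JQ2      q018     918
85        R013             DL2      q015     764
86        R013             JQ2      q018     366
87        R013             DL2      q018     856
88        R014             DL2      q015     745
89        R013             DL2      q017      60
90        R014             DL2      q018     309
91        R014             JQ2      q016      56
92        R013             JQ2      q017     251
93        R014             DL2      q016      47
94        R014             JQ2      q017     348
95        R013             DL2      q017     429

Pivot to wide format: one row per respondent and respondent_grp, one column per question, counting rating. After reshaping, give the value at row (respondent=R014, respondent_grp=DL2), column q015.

Rows with respondent=R014, respondent_grp=DL2 and question=q015: rating values are 298, 893, 141, 22, 802, 745.
6 rows match — count = 6.

6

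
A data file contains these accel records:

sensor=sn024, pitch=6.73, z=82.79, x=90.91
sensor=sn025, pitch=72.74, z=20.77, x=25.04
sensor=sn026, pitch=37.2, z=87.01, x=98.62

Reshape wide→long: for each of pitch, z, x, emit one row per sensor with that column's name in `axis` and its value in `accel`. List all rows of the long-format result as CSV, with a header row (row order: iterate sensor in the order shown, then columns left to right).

Each (sensor, column) pair becomes one row: 3 × 3 = 9 rows.
For example, (sn024, pitch) → accel=6.73.

sensor,axis,accel
sn024,pitch,6.73
sn024,z,82.79
sn024,x,90.91
sn025,pitch,72.74
sn025,z,20.77
sn025,x,25.04
sn026,pitch,37.2
sn026,z,87.01
sn026,x,98.62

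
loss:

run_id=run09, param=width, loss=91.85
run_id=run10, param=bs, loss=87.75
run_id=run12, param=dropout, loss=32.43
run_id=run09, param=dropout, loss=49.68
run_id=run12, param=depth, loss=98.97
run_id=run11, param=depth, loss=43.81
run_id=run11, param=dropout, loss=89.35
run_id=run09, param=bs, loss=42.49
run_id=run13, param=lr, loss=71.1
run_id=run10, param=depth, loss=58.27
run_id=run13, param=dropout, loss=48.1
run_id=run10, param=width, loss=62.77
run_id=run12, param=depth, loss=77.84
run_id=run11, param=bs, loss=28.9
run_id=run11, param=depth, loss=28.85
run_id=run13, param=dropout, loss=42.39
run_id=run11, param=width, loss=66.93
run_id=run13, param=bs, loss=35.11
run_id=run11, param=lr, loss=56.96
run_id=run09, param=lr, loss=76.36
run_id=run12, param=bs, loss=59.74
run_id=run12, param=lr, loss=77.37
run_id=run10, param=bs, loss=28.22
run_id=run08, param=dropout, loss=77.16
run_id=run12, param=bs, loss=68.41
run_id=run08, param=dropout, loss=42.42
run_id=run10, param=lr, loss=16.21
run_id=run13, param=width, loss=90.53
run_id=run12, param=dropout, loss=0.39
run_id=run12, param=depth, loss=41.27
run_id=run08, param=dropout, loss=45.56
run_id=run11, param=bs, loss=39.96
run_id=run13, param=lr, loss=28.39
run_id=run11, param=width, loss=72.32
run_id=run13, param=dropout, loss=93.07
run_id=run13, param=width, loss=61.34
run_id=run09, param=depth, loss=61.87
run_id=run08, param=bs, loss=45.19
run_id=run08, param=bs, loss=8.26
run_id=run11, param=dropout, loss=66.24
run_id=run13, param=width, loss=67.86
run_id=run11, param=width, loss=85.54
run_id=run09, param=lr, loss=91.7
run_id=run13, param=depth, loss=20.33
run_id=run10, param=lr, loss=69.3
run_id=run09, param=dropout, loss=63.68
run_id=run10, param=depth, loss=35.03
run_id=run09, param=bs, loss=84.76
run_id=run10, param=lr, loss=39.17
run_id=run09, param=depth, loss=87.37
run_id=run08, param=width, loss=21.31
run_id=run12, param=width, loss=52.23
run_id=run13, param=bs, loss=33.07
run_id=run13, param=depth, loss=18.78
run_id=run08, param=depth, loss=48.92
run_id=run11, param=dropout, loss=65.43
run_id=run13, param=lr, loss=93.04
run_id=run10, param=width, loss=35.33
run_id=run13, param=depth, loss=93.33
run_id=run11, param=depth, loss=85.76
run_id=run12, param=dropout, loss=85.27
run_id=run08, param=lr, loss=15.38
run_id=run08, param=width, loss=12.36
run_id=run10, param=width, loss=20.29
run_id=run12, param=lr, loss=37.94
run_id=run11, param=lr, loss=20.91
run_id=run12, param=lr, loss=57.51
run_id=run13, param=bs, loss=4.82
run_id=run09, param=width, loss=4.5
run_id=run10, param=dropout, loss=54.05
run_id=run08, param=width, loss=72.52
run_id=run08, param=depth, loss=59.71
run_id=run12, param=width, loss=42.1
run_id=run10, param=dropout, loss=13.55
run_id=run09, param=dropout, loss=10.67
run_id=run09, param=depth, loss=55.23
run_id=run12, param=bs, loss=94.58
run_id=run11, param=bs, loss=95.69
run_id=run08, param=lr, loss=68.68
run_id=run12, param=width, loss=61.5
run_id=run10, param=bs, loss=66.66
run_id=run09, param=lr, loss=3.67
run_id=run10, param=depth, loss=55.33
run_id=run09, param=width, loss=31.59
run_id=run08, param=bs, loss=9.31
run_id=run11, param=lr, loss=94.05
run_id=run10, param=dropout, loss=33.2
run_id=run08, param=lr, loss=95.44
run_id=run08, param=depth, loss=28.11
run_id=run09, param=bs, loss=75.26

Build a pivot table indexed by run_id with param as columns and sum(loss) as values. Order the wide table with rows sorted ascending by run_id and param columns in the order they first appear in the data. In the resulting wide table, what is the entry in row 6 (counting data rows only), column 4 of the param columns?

With rows sorted ascending by run_id, row 6 is run_id=run13. param columns in first-appearance order: width, bs, dropout, depth, lr; column 4 is depth.
Long rows with run_id=run13, param=depth: 20.33 + 18.78 + 93.33 = 132.44.

132.44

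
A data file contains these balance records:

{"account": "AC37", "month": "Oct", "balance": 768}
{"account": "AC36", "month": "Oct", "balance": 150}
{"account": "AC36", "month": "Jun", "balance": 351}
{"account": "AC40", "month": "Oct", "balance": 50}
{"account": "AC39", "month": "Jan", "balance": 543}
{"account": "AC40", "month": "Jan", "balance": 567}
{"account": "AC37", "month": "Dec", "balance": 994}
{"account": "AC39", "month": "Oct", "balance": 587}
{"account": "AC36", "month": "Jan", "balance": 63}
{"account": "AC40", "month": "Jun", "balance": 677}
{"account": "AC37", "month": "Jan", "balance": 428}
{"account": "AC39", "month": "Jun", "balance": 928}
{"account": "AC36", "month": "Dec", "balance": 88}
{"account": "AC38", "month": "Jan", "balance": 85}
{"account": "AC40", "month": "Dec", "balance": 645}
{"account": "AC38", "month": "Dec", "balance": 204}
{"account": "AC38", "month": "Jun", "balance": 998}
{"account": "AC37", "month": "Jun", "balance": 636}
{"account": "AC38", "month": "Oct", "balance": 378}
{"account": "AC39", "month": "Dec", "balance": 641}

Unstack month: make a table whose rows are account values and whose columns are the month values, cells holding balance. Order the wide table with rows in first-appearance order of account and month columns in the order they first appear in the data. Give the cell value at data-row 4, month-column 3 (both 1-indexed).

543

With rows in first-appearance order of account, row 4 is account=AC39. month columns in first-appearance order: Oct, Jun, Jan, Dec; column 3 is Jan.
Long rows with account=AC39, month=Jan: balance = 543.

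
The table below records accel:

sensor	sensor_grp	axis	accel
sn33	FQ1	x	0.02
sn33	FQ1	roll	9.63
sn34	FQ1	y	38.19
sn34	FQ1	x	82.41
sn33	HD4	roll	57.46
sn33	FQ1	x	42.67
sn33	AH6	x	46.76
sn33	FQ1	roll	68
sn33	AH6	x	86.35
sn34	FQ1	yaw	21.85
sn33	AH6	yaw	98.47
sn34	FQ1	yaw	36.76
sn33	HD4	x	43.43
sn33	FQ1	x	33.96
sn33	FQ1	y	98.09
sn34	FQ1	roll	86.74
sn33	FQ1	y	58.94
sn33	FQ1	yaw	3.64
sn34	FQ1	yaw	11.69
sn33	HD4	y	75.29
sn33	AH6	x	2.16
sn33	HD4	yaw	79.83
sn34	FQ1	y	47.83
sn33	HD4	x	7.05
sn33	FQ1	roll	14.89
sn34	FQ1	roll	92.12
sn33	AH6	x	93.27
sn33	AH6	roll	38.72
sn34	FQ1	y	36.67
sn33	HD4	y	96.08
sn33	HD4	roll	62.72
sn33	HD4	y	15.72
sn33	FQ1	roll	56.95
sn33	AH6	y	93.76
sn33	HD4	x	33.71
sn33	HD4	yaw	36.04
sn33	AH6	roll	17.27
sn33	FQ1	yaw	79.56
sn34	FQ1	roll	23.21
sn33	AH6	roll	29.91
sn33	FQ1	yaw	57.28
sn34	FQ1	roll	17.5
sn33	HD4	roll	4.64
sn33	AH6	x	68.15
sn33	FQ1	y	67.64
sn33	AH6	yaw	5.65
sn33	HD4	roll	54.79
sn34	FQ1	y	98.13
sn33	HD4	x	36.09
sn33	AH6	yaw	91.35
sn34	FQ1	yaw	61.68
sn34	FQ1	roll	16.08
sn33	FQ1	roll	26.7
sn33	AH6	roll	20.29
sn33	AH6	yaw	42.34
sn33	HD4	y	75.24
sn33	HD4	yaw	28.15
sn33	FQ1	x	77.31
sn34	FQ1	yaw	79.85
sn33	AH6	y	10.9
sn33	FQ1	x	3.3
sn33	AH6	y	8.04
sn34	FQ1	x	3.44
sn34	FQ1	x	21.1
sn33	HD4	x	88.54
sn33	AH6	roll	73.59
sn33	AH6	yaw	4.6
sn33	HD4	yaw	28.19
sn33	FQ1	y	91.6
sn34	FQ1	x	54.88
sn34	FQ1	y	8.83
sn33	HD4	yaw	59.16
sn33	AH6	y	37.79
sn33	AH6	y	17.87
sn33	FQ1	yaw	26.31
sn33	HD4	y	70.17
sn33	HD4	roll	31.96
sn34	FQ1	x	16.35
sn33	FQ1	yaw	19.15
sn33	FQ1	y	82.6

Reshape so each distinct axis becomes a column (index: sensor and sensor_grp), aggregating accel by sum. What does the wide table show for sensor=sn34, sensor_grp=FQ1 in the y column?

229.65

Rows with sensor=sn34, sensor_grp=FQ1 and axis=y: accel values are 38.19, 47.83, 36.67, 98.13, 8.83.
38.19 + 47.83 + 36.67 + 98.13 + 8.83 = 229.65.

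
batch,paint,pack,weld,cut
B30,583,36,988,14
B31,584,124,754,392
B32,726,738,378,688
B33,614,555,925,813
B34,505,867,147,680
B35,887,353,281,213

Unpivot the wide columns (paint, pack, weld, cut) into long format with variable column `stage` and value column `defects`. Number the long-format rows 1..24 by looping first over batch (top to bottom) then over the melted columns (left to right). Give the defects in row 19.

147

24 rows total (6 × 4). Row 19: index ⌊(19-1)/4⌋ = 4 into batch → B34; (19-1) mod 4 = 2 into the melted columns → weld.
So row 19 is (B34, weld, 147); defects = 147.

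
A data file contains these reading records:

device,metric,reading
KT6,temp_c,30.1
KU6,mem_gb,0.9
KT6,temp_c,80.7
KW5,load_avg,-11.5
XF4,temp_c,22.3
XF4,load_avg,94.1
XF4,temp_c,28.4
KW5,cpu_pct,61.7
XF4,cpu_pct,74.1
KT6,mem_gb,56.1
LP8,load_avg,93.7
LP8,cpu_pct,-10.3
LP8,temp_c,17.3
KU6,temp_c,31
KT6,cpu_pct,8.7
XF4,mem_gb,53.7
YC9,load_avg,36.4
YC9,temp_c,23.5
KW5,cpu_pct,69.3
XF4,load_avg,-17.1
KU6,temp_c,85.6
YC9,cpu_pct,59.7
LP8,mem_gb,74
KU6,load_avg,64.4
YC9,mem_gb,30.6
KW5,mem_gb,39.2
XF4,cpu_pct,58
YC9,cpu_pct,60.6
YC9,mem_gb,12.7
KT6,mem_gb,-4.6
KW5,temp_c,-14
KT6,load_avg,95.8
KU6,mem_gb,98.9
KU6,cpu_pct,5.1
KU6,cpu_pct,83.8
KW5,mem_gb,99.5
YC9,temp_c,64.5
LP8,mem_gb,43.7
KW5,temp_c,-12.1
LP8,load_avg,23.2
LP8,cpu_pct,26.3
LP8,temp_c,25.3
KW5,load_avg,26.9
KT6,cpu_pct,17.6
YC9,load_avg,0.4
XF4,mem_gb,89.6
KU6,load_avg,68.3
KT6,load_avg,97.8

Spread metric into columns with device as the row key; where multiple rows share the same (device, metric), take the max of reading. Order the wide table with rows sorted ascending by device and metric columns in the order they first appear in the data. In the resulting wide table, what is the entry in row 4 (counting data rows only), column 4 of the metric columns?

With rows sorted ascending by device, row 4 is device=LP8. metric columns in first-appearance order: temp_c, mem_gb, load_avg, cpu_pct; column 4 is cpu_pct.
Long rows with device=LP8, metric=cpu_pct: max(-10.3, 26.3) = 26.3.

26.3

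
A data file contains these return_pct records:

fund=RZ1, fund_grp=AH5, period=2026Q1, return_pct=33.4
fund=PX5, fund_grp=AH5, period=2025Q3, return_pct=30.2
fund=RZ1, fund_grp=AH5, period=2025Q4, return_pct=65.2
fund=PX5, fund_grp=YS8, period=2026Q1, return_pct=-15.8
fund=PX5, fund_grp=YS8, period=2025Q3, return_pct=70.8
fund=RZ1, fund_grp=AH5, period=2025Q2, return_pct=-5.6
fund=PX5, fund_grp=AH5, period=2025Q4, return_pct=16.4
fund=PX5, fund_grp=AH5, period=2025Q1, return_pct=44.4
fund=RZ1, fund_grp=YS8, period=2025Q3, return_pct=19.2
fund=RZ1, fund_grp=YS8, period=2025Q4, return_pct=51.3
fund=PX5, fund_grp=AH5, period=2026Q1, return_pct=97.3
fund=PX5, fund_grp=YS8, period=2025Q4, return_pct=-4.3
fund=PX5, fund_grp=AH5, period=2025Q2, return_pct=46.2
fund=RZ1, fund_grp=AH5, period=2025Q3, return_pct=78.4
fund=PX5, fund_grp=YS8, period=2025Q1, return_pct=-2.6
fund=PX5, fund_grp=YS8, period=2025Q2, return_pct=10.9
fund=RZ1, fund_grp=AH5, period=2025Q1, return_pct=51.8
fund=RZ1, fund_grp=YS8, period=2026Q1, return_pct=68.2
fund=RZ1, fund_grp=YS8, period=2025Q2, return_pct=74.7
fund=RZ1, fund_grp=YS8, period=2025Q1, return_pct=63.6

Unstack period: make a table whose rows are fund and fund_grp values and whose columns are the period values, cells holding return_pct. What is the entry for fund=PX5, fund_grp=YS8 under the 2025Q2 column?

10.9

Wide layout: rows indexed by fund and fund_grp, columns are the 5 distinct period values (2026Q1, 2025Q3, 2025Q4, 2025Q2, 2025Q1).
Cell (fund=PX5, fund_grp=YS8, period=2025Q2) draws from the long row where fund=PX5, fund_grp=YS8 and period=2025Q2, which has return_pct=10.9.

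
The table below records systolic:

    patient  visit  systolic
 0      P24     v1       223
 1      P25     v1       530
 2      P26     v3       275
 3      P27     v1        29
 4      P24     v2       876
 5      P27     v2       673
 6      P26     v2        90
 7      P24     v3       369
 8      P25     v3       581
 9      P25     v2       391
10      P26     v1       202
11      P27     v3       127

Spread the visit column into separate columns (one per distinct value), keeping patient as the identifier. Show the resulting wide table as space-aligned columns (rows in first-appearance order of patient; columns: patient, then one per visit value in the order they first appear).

Columns: patient plus the 3 distinct visit values (v1, v3, v2).
For example, row P24 column v1 takes systolic=223 from the long row (P24, v1).

patient  v1   v3   v2 
P24      223  369  876
P25      530  581  391
P26      202  275  90 
P27      29   127  673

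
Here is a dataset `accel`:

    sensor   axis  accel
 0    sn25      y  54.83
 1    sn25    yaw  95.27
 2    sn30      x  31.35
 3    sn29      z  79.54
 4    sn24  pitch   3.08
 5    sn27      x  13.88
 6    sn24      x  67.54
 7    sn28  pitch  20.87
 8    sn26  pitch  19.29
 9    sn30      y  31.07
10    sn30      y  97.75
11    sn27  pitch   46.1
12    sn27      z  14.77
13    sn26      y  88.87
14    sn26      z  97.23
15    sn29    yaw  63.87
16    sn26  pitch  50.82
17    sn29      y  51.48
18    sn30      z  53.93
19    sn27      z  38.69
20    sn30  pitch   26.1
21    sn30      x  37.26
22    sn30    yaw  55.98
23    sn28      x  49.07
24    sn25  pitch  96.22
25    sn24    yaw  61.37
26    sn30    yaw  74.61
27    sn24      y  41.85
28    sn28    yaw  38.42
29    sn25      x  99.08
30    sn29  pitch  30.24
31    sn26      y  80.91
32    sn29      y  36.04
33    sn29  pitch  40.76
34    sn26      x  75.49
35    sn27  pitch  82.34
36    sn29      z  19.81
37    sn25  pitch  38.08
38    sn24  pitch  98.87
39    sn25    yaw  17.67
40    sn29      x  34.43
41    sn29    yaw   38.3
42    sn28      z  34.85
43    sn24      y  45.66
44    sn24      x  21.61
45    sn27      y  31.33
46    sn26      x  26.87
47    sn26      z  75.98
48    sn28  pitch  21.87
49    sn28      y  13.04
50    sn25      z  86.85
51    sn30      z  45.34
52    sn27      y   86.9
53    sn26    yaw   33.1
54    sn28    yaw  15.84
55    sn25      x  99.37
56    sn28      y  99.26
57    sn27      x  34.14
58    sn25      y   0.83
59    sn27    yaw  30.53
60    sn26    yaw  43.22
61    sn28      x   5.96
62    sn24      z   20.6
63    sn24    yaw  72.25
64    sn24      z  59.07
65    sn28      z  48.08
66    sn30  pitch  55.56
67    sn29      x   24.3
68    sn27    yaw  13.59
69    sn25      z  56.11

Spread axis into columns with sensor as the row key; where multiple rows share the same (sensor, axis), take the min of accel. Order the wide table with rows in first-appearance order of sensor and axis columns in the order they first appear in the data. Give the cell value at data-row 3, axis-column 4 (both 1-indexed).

19.81

With rows in first-appearance order of sensor, row 3 is sensor=sn29. axis columns in first-appearance order: y, yaw, x, z, pitch; column 4 is z.
Long rows with sensor=sn29, axis=z: min(79.54, 19.81) = 19.81.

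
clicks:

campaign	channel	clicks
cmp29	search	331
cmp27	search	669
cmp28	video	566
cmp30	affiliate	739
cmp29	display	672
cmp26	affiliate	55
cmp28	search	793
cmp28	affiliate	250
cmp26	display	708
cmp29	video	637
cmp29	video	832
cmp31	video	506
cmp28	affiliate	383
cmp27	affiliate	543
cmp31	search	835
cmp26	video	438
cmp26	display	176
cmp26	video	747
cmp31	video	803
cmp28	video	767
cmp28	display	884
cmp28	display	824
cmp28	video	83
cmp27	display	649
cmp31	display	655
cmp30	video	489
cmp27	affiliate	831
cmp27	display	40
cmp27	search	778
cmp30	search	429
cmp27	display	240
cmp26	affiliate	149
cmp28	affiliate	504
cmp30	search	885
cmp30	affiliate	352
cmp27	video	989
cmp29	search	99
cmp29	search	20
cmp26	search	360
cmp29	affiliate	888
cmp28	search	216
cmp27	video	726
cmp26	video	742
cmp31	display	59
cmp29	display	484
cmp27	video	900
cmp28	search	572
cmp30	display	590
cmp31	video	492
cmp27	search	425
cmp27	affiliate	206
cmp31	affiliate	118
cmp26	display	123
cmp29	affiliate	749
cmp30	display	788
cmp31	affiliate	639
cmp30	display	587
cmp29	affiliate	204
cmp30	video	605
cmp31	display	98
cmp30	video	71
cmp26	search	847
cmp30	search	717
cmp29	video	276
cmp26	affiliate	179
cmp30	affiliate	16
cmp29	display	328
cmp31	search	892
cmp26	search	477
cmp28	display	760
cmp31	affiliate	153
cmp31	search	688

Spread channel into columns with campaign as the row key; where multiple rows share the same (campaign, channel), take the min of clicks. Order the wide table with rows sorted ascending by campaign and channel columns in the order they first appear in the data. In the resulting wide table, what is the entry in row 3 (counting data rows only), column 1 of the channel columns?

216

With rows sorted ascending by campaign, row 3 is campaign=cmp28. channel columns in first-appearance order: search, video, affiliate, display; column 1 is search.
Long rows with campaign=cmp28, channel=search: min(793, 216, 572) = 216.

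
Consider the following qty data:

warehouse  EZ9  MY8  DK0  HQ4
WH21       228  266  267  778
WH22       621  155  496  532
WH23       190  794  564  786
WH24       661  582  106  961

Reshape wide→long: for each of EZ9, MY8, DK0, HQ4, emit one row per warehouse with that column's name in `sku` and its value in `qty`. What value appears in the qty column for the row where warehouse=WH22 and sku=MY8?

155

Unpivoting turns each (warehouse, wide-column) pair into one long row.
The wide cell at row WH22, column MY8 holds 155, so the long row (WH22, MY8) has qty=155.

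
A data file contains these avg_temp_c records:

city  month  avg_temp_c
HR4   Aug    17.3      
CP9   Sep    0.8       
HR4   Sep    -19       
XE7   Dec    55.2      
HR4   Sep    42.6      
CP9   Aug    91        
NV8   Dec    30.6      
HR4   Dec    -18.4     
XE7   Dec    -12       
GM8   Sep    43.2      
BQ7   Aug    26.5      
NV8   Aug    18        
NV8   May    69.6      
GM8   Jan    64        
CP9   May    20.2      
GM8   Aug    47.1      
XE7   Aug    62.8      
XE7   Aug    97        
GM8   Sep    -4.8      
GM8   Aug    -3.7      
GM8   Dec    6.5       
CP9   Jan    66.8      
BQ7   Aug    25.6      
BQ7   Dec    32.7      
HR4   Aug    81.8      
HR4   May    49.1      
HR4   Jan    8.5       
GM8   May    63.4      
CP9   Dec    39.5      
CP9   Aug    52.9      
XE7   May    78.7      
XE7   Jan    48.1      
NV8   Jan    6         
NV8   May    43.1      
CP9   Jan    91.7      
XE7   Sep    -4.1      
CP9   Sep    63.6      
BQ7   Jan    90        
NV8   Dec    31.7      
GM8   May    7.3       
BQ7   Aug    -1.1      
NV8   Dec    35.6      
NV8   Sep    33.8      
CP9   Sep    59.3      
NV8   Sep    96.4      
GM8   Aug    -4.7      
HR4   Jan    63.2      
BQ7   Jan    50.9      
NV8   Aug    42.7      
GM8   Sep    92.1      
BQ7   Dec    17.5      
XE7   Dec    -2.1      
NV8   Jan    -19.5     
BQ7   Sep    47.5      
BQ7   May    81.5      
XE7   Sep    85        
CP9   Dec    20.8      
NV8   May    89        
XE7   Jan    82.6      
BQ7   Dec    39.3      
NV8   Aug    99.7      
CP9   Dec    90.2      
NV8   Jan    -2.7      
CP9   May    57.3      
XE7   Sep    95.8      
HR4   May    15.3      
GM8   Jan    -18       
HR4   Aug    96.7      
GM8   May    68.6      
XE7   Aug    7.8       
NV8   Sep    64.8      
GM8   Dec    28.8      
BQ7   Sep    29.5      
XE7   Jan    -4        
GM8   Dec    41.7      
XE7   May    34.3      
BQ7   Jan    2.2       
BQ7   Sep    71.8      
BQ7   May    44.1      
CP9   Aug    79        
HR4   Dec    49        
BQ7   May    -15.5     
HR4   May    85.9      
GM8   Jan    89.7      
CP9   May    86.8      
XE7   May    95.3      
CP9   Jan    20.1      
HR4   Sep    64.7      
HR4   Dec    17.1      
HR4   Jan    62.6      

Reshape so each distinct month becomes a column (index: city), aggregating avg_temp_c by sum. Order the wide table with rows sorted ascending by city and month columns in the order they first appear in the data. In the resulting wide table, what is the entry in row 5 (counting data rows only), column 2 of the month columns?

195

With rows sorted ascending by city, row 5 is city=NV8. month columns in first-appearance order: Aug, Sep, Dec, May, Jan; column 2 is Sep.
Long rows with city=NV8, month=Sep: 33.8 + 96.4 + 64.8 = 195.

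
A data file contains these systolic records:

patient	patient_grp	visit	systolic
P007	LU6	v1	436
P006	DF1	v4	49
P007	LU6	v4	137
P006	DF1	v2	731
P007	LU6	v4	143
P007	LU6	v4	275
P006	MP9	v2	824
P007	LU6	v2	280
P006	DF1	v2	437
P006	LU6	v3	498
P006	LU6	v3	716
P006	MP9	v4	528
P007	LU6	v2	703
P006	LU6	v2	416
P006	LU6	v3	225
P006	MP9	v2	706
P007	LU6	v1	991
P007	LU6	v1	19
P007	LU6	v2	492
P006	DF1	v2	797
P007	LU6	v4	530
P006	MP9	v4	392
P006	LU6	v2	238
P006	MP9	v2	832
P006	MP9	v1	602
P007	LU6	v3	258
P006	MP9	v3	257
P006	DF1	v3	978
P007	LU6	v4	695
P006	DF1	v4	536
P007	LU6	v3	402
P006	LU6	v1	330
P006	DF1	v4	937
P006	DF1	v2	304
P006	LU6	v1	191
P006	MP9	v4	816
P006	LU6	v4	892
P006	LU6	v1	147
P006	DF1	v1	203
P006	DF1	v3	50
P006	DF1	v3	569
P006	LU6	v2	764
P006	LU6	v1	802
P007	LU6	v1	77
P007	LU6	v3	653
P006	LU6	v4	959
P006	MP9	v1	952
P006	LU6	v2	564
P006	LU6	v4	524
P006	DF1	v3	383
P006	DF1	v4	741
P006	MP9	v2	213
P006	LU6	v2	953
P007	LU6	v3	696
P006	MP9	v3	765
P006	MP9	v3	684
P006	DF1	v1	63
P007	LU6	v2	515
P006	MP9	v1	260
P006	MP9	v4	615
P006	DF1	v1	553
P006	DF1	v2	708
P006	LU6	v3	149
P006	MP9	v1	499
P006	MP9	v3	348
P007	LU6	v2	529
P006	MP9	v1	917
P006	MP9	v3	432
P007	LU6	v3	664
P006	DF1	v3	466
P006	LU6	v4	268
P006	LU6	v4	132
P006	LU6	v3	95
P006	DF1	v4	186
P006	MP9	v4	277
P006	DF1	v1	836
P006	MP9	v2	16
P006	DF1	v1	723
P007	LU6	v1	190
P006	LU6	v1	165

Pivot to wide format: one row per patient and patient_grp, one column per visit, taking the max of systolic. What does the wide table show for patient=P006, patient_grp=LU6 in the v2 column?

Rows with patient=P006, patient_grp=LU6 and visit=v2: systolic values are 416, 238, 764, 564, 953.
max(416, 238, 764, 564, 953) = 953.

953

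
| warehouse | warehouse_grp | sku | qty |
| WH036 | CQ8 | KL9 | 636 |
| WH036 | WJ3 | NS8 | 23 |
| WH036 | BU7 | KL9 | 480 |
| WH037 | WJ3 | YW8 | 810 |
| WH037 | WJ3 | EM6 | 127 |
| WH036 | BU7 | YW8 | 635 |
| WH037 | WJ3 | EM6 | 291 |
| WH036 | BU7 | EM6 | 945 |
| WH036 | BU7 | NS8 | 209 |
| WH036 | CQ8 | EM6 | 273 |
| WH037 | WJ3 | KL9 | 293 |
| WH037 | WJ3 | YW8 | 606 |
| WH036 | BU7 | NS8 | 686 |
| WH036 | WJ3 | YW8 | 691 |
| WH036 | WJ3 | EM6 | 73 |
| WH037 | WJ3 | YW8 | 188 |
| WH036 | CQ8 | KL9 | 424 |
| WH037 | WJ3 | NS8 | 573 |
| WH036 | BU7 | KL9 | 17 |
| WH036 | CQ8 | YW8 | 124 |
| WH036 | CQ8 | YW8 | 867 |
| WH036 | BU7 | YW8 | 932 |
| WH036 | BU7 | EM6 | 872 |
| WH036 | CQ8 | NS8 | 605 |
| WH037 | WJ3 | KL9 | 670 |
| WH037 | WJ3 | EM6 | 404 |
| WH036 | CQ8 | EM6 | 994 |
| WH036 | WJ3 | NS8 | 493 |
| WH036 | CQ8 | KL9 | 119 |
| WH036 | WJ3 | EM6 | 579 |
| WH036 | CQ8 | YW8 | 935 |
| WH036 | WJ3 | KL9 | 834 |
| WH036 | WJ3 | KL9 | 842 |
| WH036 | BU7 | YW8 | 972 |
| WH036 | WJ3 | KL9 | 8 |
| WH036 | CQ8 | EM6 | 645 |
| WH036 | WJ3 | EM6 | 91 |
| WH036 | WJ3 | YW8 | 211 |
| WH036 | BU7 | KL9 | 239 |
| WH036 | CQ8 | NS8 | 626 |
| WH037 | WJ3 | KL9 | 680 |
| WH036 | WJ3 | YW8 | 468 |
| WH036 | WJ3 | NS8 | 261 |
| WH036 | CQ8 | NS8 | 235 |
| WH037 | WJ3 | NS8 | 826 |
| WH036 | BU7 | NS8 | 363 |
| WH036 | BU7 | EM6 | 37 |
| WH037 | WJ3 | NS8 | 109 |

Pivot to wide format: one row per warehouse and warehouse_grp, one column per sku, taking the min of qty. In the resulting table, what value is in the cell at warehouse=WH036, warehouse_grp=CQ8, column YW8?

124

Rows with warehouse=WH036, warehouse_grp=CQ8 and sku=YW8: qty values are 124, 867, 935.
min(124, 867, 935) = 124.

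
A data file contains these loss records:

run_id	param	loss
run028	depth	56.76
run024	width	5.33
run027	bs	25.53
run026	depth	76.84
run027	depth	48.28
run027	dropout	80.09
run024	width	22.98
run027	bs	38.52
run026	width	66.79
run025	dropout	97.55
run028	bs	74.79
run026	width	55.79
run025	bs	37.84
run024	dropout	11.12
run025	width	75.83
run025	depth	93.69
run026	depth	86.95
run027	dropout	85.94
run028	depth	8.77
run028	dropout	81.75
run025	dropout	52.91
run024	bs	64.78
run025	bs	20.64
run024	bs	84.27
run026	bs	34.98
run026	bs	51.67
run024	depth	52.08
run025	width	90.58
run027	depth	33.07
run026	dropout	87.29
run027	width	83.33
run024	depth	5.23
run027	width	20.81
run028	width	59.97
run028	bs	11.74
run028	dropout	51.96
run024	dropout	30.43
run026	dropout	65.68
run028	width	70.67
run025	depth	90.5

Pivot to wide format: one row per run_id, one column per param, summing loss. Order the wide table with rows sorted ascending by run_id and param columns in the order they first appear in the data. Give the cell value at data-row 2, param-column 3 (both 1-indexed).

With rows sorted ascending by run_id, row 2 is run_id=run025. param columns in first-appearance order: depth, width, bs, dropout; column 3 is bs.
Long rows with run_id=run025, param=bs: 37.84 + 20.64 = 58.48.

58.48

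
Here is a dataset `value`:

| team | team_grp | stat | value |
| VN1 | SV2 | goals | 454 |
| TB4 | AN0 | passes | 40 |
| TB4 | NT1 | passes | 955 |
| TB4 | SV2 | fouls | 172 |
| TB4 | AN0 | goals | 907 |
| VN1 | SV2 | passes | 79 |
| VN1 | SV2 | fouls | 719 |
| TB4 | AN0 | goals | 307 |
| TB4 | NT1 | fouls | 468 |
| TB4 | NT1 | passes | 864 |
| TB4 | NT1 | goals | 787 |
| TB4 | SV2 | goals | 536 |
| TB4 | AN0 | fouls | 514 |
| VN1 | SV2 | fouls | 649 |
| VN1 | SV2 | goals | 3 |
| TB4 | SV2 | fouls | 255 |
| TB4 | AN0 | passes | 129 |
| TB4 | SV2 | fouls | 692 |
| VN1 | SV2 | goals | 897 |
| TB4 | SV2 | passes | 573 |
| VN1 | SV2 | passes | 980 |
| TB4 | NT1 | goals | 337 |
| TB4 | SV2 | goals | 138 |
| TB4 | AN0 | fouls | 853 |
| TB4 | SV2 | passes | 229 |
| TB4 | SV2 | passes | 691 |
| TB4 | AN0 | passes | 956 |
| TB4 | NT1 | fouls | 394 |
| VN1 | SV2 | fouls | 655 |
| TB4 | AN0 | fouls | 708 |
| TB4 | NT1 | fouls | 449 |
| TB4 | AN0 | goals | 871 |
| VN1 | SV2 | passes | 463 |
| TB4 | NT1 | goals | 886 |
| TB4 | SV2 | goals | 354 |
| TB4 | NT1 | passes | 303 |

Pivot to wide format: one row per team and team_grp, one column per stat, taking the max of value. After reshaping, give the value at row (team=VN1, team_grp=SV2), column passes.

Rows with team=VN1, team_grp=SV2 and stat=passes: value values are 79, 980, 463.
max(79, 980, 463) = 980.

980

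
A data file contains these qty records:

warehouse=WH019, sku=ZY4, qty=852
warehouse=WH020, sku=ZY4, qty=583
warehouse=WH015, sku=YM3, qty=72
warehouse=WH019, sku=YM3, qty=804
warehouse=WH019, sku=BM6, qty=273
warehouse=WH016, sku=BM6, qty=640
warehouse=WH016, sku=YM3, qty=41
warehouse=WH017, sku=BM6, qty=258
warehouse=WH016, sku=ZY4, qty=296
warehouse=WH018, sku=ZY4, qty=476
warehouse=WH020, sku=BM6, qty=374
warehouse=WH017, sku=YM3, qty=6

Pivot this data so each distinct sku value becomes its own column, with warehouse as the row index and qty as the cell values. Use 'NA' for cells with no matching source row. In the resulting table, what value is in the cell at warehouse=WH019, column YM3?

The long row with warehouse=WH019, sku=YM3 has qty=804.

804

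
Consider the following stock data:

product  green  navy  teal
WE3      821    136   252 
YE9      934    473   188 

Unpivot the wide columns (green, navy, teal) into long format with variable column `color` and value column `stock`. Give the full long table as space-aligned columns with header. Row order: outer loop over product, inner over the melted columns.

product  color  stock
WE3      green  821  
WE3      navy   136  
WE3      teal   252  
YE9      green  934  
YE9      navy   473  
YE9      teal   188  

Each (product, column) pair becomes one row: 2 × 3 = 6 rows.
For example, (WE3, green) → stock=821.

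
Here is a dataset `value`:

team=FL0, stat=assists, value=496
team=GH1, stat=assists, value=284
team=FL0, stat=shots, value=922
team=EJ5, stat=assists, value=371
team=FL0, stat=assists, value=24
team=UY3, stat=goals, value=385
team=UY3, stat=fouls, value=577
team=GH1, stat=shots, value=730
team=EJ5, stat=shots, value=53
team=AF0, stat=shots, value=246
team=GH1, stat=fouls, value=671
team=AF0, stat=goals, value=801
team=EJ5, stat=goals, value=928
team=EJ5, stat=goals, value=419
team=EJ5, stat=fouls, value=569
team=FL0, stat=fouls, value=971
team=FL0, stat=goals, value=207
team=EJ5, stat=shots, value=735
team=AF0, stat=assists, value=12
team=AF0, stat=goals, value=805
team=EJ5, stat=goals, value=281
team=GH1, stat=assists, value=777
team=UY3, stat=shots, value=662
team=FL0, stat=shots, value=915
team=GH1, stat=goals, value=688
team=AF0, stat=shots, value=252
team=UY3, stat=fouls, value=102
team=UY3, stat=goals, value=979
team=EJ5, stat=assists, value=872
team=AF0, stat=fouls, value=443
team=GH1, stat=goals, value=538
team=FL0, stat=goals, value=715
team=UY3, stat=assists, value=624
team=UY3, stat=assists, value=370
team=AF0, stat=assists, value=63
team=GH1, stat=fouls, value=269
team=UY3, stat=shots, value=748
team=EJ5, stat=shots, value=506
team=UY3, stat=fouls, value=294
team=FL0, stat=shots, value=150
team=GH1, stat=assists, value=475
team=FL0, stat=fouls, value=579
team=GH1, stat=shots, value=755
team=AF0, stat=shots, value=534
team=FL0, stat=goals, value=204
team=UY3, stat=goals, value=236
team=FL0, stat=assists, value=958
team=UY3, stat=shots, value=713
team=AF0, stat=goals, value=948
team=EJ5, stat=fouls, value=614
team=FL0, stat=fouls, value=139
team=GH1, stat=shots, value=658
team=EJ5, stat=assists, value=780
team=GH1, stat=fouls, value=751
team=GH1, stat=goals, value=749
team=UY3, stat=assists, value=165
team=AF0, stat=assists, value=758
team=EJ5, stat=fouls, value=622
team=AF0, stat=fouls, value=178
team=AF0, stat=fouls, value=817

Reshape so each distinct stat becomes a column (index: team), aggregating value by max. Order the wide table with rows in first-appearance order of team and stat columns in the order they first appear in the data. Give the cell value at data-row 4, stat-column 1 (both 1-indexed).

624

With rows in first-appearance order of team, row 4 is team=UY3. stat columns in first-appearance order: assists, shots, goals, fouls; column 1 is assists.
Long rows with team=UY3, stat=assists: max(624, 370, 165) = 624.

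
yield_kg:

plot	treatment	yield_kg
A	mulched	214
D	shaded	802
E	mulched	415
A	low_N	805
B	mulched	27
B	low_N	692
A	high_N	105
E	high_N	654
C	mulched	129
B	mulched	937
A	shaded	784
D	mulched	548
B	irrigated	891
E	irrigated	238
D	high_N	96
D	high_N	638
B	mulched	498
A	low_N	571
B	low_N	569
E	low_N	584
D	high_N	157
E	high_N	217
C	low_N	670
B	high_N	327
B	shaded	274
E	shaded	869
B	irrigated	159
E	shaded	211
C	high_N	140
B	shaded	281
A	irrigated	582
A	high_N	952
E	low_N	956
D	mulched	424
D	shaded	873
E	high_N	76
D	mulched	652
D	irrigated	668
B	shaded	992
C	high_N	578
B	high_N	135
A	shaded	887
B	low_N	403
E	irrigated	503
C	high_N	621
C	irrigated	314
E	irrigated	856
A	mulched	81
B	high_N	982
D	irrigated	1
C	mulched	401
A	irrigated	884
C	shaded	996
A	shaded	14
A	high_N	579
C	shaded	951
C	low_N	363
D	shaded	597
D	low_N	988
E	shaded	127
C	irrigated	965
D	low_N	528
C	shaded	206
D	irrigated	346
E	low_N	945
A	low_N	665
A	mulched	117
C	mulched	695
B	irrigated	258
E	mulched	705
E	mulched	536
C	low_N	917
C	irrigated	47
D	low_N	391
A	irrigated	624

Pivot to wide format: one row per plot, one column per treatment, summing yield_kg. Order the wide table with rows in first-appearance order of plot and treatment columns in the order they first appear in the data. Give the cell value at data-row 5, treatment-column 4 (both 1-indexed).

With rows in first-appearance order of plot, row 5 is plot=C. treatment columns in first-appearance order: mulched, shaded, low_N, high_N, irrigated; column 4 is high_N.
Long rows with plot=C, treatment=high_N: 140 + 578 + 621 = 1339.

1339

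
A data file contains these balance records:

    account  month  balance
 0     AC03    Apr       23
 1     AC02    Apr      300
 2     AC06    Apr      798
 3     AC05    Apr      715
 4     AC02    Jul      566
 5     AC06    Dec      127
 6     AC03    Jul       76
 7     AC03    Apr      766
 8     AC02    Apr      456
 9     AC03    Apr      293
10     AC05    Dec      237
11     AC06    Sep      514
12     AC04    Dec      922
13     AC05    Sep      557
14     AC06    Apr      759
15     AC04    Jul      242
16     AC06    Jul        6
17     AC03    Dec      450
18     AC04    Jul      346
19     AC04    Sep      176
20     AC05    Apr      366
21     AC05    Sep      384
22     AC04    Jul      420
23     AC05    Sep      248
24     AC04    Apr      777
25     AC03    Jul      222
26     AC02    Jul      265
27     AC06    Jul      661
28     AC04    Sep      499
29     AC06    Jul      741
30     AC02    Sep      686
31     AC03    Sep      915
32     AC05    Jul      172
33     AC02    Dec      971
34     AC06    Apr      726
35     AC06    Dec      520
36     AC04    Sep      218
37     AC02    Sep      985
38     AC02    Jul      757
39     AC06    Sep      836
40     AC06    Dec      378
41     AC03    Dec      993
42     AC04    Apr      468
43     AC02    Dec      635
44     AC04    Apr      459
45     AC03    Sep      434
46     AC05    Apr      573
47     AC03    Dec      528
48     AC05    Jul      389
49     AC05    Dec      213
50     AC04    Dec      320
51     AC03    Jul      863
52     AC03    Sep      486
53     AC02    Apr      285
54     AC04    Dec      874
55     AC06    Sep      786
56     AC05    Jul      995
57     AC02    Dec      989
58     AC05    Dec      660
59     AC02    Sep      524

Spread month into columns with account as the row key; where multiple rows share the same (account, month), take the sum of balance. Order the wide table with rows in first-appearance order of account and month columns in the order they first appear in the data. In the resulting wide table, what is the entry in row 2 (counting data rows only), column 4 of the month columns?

With rows in first-appearance order of account, row 2 is account=AC02. month columns in first-appearance order: Apr, Jul, Dec, Sep; column 4 is Sep.
Long rows with account=AC02, month=Sep: 686 + 985 + 524 = 2195.

2195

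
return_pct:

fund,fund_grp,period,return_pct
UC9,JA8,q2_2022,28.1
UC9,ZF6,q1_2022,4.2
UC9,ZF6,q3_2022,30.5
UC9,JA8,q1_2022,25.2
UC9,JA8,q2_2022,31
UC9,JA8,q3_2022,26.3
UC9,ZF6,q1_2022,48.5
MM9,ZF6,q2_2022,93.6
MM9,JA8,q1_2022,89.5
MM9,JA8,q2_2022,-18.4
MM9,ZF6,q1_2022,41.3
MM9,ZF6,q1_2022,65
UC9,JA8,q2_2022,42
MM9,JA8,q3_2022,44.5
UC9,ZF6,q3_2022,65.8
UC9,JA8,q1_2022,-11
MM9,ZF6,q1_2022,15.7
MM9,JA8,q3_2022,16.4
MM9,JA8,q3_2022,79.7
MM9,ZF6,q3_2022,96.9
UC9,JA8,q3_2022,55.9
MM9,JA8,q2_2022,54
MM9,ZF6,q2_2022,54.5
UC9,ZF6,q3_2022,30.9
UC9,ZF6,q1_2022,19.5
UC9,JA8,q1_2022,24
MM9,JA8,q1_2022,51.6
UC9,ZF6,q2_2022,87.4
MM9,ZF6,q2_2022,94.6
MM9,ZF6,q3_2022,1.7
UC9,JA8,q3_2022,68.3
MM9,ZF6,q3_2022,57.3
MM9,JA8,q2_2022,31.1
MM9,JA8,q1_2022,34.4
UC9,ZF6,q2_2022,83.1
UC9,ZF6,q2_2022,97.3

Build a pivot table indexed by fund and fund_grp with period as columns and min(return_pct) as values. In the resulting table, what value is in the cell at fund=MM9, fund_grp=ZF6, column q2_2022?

Rows with fund=MM9, fund_grp=ZF6 and period=q2_2022: return_pct values are 93.6, 54.5, 94.6.
min(93.6, 54.5, 94.6) = 54.5.

54.5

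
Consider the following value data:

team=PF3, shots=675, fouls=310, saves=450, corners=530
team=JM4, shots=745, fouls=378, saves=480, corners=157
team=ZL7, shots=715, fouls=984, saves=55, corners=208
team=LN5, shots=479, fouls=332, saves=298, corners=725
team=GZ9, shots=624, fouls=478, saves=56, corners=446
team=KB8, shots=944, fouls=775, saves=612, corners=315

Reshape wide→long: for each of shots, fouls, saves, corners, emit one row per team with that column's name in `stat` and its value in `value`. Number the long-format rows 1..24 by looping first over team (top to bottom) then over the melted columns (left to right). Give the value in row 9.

24 rows total (6 × 4). Row 9: index ⌊(9-1)/4⌋ = 2 into team → ZL7; (9-1) mod 4 = 0 into the melted columns → shots.
So row 9 is (ZL7, shots, 715); value = 715.

715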